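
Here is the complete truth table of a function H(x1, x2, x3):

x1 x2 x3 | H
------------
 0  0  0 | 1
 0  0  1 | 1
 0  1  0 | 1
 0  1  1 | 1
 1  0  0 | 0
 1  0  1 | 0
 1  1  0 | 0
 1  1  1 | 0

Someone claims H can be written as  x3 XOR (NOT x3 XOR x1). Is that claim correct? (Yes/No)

Test each input against both H and the formula:
  x1=0, x2=0, x3=0: formula gives 1, H = 1 ✓
  x1=0, x2=0, x3=1: formula gives 1, H = 1 ✓
  x1=0, x2=1, x3=0: formula gives 1, H = 1 ✓
  x1=0, x2=1, x3=1: formula gives 1, H = 1 ✓
  x1=1, x2=0, x3=0: formula gives 0, H = 0 ✓
  … (the remaining 3 rows also agree.)
All 8 rows match — the expression computes H exactly.

Yes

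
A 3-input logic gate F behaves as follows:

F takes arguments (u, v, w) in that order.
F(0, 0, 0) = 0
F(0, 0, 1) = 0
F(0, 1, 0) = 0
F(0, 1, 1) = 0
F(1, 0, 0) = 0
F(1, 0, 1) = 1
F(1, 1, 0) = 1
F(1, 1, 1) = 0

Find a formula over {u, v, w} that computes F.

F(u, v, w) = ((u & ~v) & w) | ((u & v) & ~w)

F=1 on 2 inputs: (1,0,1), (1,1,0). Reading each as a conjunction of literals (u·¬v·w, u·v·¬w) and taking the OR gives the canonical DNF.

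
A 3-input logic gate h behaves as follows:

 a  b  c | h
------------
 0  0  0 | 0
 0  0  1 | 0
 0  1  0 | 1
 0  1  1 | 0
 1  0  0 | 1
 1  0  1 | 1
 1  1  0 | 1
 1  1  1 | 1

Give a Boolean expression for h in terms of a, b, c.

h(a, b, c) = NOT ((((NOT a AND NOT b) AND NOT c) OR ((NOT a AND NOT b) AND c)) OR ((NOT a AND b) AND c))

The 0-rows are (0,0,0), (0,0,1), (0,1,1). Take each as a conjunction (¬a·¬b·¬c, ¬a·¬b·c, ¬a·b·c), form their disjunction, and complement — that gives a formula that is 1 everywhere h is.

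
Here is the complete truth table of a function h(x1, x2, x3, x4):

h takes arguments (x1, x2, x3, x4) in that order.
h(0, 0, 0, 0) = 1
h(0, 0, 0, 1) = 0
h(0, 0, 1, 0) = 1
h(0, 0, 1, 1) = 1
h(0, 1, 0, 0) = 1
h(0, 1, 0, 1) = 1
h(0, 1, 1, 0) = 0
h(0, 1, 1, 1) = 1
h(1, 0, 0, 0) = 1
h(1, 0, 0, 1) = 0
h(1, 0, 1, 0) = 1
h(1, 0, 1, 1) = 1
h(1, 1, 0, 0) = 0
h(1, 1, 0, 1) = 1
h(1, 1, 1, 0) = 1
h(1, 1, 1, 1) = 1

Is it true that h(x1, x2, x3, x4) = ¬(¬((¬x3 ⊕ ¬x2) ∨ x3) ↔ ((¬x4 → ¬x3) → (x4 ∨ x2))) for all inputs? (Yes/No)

No

Check the formula against h row by row:
  x1=0, x2=0, x3=0, x4=0: formula gives 1, h = 1 ✓
  x1=0, x2=0, x3=0, x4=1: formula gives 0, h = 0 ✓
  x1=0, x2=0, x3=1, x4=0: formula gives 1, h = 1 ✓
  x1=0, x2=0, x3=1, x4=1: formula gives 1, h = 1 ✓
  …
  x1=0, x2=1, x3=1, x4=0: formula gives 1, but h = 0 ✗
Since they disagree at (0,1,1,0), the expression is not a correct formula for h.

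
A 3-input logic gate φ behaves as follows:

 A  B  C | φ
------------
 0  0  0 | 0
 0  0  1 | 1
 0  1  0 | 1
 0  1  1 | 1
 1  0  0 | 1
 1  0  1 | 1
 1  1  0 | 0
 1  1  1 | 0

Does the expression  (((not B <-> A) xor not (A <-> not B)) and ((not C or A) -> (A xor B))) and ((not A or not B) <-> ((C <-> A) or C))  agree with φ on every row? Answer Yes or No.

Test each input against both φ and the formula:
  A=0, B=0, C=0: formula gives 0, φ = 0 ✓
  A=0, B=0, C=1: formula gives 1, φ = 1 ✓
  A=0, B=1, C=0: formula gives 1, φ = 1 ✓
  A=0, B=1, C=1: formula gives 1, φ = 1 ✓
  A=1, B=0, C=0: formula gives 0, but φ = 1 ✗
A single disagreement suffices: at (1,0,0) they differ, so the formula does not compute φ.

No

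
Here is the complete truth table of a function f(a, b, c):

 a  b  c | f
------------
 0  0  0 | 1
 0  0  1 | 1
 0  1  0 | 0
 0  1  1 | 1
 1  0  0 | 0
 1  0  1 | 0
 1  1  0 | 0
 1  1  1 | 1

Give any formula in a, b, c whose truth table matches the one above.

f(a, b, c) = ((((NOT a AND NOT b) AND NOT c) OR ((NOT a AND NOT b) AND c)) OR ((NOT a AND b) AND c)) OR ((a AND b) AND c)

f=1 on 4 inputs: (0,0,0), (0,0,1), (0,1,1), (1,1,1). Reading each as a conjunction of literals (¬a·¬b·¬c, ¬a·¬b·c, ¬a·b·c, a·b·c) and taking the OR gives the canonical DNF.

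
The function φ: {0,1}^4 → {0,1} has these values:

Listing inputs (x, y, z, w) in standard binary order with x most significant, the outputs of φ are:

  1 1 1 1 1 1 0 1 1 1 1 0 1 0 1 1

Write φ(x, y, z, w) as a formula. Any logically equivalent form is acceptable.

The 0-rows are (0,1,1,0), (1,0,1,1), (1,1,0,1). Take each as a conjunction (¬x·y·z·¬w, x·¬y·z·w, x·y·¬z·w), form their disjunction, and complement — that gives a formula that is 1 everywhere φ is.

φ(x, y, z, w) = NOT (((((NOT x AND y) AND z) AND NOT w) OR (((x AND NOT y) AND z) AND w)) OR (((x AND y) AND NOT z) AND w))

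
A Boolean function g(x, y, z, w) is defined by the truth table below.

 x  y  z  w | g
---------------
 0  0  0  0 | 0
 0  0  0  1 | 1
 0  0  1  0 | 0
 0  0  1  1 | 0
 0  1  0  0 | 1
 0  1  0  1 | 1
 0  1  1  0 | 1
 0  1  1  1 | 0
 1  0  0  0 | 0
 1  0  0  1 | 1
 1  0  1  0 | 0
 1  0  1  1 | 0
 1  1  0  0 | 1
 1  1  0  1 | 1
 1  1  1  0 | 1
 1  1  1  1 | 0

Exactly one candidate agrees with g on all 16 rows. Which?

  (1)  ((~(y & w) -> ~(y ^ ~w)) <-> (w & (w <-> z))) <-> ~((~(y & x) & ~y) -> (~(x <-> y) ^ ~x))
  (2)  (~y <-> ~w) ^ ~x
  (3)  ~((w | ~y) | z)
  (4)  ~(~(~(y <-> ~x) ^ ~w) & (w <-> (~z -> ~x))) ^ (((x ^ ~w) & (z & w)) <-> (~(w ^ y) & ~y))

(2): at (0,0,1,1) it gives 1, but g = 0 — eliminated.
(3): at (0,0,0,1) it gives 0, but g = 1 — eliminated.
(4): at (0,0,0,0) it gives 1, but g = 0 — eliminated.
(1) is the remaining candidate, and it agrees with g on all 16 inputs.

1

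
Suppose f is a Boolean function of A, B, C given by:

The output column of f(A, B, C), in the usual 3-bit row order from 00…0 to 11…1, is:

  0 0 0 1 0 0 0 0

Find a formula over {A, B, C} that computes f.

f(A, B, C) = (NOT A AND B) AND C

Only row (0,1,1) gives 1. That row's minterm ¬A·B·C is f directly.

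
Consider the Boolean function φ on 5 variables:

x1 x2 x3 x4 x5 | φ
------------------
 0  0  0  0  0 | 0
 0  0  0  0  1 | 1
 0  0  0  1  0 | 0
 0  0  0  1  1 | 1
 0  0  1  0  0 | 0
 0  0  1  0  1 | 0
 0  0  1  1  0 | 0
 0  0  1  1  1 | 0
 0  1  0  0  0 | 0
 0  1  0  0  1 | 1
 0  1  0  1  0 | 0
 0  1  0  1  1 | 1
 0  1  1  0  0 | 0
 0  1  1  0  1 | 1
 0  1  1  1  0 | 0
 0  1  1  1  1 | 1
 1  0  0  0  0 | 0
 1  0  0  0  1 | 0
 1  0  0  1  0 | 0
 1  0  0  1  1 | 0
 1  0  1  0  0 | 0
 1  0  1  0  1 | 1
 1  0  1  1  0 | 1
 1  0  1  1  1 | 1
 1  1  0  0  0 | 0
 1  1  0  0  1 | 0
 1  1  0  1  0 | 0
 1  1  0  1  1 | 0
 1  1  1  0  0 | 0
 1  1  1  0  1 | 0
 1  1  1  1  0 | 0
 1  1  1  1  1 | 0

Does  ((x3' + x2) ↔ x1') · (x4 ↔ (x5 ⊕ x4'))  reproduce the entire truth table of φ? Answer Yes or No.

Check the formula against φ row by row:
  x1=0, x2=0, x3=0, x4=0, x5=0: formula gives 0, φ = 0 ✓
  x1=0, x2=0, x3=0, x4=0, x5=1: formula gives 1, φ = 1 ✓
  x1=0, x2=0, x3=0, x4=1, x5=0: formula gives 0, φ = 0 ✓
  x1=0, x2=0, x3=0, x4=1, x5=1: formula gives 1, φ = 1 ✓
  …
  x1=1, x2=0, x3=1, x4=1, x5=0: formula gives 0, but φ = 1 ✗
Row (1,0,1,1,0) is a counterexample, so the formula is not equivalent to φ.

No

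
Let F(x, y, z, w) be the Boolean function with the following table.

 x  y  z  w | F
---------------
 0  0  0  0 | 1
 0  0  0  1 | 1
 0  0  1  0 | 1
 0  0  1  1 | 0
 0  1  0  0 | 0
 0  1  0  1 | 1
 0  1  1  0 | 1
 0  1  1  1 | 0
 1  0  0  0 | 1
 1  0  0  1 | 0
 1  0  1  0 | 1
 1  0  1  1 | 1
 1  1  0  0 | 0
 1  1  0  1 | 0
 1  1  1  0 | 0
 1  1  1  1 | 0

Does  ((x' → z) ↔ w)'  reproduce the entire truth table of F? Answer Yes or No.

No

Check the formula against F row by row:
  x=0, y=0, z=0, w=0: formula gives 0, but F = 1 ✗
A single disagreement suffices: at (0,0,0,0) they differ, so the formula does not compute F.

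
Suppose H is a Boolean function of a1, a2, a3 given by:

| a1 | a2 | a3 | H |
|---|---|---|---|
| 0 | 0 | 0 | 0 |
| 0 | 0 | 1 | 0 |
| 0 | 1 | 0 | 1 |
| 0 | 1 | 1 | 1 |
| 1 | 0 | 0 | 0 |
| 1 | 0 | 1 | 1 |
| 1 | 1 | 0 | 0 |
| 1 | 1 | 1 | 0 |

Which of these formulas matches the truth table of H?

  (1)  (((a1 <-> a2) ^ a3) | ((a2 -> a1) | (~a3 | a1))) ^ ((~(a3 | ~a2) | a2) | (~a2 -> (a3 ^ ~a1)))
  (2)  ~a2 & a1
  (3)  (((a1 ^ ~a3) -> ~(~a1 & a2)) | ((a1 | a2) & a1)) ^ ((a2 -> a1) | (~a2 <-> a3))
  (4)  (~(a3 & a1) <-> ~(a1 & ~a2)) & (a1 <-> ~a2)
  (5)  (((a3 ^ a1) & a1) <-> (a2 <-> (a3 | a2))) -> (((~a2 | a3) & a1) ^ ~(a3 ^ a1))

(1) disagrees with H on (0,0,1) (formula → 1, table → 0); rule it out.
(2) disagrees with H on (0,1,0) (formula → 0, table → 1); rule it out.
(3) disagrees with H on (1,0,1) (formula → 0, table → 1); rule it out.
(5) disagrees with H on (0,0,0) (formula → 1, table → 0); rule it out.
Only (4) survives; checking it on all 8 rows confirms it matches H.

4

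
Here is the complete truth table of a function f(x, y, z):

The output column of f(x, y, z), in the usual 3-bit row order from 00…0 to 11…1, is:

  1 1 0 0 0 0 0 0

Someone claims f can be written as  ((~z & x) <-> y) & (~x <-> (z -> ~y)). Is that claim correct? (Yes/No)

Test each input against both f and the formula:
  x=0, y=0, z=0: formula gives 1, f = 1 ✓
  x=0, y=0, z=1: formula gives 1, f = 1 ✓
  x=0, y=1, z=0: formula gives 0, f = 0 ✓
  x=0, y=1, z=1: formula gives 0, f = 0 ✓
  x=1, y=0, z=0: formula gives 0, f = 0 ✓
  … (the remaining 3 rows also agree.)
Every row agrees, so the formula is equivalent.

Yes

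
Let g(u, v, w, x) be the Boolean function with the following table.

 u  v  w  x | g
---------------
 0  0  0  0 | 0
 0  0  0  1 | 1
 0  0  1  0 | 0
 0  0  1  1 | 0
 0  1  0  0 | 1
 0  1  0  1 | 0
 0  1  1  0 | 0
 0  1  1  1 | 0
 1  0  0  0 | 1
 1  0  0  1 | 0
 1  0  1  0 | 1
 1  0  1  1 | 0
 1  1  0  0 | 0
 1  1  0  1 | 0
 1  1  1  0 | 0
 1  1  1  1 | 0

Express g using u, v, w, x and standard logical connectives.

Collect the rows where g=1 — (0,0,0,1), (0,1,0,0), (1,0,0,0), (1,0,1,0) — and write one minterm per row: ¬u·¬v·¬w·x, ¬u·v·¬w·¬x, u·¬v·¬w·¬x, u·¬v·w·¬x. Their union (logical OR) reproduces the table exactly.

g(u, v, w, x) = (((((~u & ~v) & ~w) & x) | (((~u & v) & ~w) & ~x)) | (((u & ~v) & ~w) & ~x)) | (((u & ~v) & w) & ~x)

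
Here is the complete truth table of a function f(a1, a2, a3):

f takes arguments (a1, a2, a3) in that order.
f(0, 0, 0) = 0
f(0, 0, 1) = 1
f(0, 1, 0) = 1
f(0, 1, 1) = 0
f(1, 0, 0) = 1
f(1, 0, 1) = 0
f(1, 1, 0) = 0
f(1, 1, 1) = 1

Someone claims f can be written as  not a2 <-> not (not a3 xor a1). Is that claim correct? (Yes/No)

Test each input against both f and the formula:
  a1=0, a2=0, a3=0: formula gives 0, f = 0 ✓
  a1=0, a2=0, a3=1: formula gives 1, f = 1 ✓
  a1=0, a2=1, a3=0: formula gives 1, f = 1 ✓
  a1=0, a2=1, a3=1: formula gives 0, f = 0 ✓
  a1=1, a2=0, a3=0: formula gives 1, f = 1 ✓
  …and likewise for the remaining 3 rows.
No disagreement on any input; they are logically equivalent.

Yes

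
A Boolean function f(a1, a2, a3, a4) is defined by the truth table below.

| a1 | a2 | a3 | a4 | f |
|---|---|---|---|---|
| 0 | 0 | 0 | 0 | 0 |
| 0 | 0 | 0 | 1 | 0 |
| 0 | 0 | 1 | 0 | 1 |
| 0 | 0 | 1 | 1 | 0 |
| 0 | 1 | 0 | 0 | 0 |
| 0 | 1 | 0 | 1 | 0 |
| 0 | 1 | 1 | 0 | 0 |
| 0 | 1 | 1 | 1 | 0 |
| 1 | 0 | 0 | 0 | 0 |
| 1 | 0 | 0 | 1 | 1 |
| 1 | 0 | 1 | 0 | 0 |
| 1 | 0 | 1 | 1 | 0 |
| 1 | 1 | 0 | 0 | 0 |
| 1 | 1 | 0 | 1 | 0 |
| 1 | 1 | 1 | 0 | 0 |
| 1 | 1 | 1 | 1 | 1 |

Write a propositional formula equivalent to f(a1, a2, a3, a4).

f(a1, a2, a3, a4) = ((((NOT a1 AND NOT a2) AND a3) AND NOT a4) OR (((a1 AND NOT a2) AND NOT a3) AND a4)) OR (((a1 AND a2) AND a3) AND a4)

Collect the rows where f=1 — (0,0,1,0), (1,0,0,1), (1,1,1,1) — and write one minterm per row: ¬a1·¬a2·a3·¬a4, a1·¬a2·¬a3·a4, a1·a2·a3·a4. Their union (logical OR) reproduces the table exactly.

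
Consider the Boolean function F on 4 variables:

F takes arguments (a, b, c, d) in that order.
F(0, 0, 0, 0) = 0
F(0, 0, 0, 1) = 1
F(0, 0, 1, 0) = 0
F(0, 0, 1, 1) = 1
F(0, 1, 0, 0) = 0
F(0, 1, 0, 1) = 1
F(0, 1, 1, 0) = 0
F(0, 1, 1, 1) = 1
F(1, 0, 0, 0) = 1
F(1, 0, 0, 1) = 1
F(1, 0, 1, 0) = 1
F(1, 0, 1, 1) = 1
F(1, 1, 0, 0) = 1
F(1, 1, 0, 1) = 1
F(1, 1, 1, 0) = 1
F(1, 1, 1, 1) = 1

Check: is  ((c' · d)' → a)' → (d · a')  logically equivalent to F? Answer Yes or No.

Yes

Check the formula against F row by row:
  a=0, b=0, c=0, d=0: formula gives 0, F = 0 ✓
  a=0, b=0, c=0, d=1: formula gives 1, F = 1 ✓
  a=0, b=0, c=1, d=0: formula gives 0, F = 0 ✓
  a=0, b=0, c=1, d=1: formula gives 1, F = 1 ✓
  …and likewise for the remaining 12 rows.
Every row agrees, so the formula is equivalent.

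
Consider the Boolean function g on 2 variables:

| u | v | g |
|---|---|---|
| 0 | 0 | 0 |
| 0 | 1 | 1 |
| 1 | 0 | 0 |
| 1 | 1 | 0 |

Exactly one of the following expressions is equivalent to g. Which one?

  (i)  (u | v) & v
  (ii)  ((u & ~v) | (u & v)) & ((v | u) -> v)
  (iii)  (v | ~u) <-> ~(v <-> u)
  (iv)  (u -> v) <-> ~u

(i) disagrees with g on (1,1) (formula → 1, table → 0); rule it out.
(ii) disagrees with g on (0,1) (formula → 0, table → 1); rule it out.
(iv) disagrees with g on (0,0) (formula → 1, table → 0); rule it out.
Only (iii) survives; checking it on all 4 rows confirms it matches g.

iii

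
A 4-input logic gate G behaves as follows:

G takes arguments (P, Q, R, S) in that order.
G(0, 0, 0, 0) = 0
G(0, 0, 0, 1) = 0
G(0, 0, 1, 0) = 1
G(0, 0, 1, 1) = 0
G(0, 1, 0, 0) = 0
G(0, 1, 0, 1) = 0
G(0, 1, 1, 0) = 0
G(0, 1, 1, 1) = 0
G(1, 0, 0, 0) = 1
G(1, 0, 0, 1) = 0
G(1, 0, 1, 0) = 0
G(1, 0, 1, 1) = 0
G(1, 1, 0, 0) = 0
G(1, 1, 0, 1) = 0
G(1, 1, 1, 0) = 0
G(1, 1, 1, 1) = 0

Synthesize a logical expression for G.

G(P, Q, R, S) = (((~P & ~Q) & R) & ~S) | (((P & ~Q) & ~R) & ~S)

The 1-rows are (0,0,1,0), (1,0,0,0). Each contributes one minterm — ¬P·¬Q·R·¬S; P·¬Q·¬R·¬S — and their disjunction is a sum-of-products form of G.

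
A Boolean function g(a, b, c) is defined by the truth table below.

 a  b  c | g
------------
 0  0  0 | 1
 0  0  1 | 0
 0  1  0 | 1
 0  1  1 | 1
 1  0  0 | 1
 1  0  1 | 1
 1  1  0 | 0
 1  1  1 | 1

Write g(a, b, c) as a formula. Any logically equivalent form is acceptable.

g is 0 on only 2 rows — (0,0,1), (1,1,0). Writing each as a minterm (¬a·¬b·c, a·b·¬c) and OR-ing them characterizes exactly where g=0, so g is the negation of that disjunction.

g(a, b, c) = not (((not a and not b) and c) or ((a and b) and not c))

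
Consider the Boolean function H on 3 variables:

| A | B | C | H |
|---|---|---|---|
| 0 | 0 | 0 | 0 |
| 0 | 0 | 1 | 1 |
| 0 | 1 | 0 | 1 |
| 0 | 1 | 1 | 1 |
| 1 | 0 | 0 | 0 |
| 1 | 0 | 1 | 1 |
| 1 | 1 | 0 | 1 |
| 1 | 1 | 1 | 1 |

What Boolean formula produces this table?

H is 0 on only 2 rows — (0,0,0), (1,0,0). Writing each as a minterm (¬A·¬B·¬C, A·¬B·¬C) and OR-ing them characterizes exactly where H=0, so H is the negation of that disjunction.

H(A, B, C) = NOT (((NOT A AND NOT B) AND NOT C) OR ((A AND NOT B) AND NOT C))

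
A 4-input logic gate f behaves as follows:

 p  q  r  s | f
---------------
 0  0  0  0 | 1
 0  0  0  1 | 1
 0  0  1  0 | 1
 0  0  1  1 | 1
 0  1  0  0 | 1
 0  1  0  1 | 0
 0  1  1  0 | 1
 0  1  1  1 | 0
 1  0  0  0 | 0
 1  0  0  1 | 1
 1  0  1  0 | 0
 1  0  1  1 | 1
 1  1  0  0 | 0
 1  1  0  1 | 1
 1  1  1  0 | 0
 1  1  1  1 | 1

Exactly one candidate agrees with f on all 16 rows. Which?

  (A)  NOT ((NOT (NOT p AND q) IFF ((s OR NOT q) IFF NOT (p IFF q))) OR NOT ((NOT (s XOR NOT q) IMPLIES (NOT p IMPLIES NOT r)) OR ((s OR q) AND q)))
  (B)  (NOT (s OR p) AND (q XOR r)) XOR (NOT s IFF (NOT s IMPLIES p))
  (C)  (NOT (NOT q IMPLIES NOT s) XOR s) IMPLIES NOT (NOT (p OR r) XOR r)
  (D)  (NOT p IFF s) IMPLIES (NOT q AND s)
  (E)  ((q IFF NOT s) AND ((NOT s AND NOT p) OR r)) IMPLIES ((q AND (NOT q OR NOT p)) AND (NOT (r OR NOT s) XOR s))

D

(A): at (0,0,1,1) it gives 0, but f = 1 — eliminated.
(B): at (0,0,0,0) it gives 0, but f = 1 — eliminated.
(C): at (1,0,0,0) it gives 1, but f = 0 — eliminated.
(E): at (0,0,1,1) it gives 0, but f = 1 — eliminated.
That leaves (D). Evaluating it on every row reproduces the table of f exactly.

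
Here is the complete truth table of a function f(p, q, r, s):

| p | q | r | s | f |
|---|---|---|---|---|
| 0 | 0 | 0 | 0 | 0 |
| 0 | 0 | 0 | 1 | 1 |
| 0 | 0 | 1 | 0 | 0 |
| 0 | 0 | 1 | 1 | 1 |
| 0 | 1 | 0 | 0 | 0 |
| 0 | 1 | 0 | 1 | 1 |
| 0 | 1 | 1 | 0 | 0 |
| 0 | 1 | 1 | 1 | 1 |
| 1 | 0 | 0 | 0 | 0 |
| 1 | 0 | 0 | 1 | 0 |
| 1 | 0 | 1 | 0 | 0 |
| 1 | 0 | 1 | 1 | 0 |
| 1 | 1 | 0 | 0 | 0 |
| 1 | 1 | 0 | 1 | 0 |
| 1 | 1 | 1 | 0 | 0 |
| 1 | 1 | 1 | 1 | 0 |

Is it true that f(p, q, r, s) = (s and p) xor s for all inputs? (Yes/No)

Yes

Check the formula against f row by row:
  p=0, q=0, r=0, s=0: formula gives 0, f = 0 ✓
  p=0, q=0, r=0, s=1: formula gives 1, f = 1 ✓
  p=0, q=0, r=1, s=0: formula gives 0, f = 0 ✓
  p=0, q=0, r=1, s=1: formula gives 1, f = 1 ✓
  … (the remaining 12 rows also agree.)
No disagreement on any input; they are logically equivalent.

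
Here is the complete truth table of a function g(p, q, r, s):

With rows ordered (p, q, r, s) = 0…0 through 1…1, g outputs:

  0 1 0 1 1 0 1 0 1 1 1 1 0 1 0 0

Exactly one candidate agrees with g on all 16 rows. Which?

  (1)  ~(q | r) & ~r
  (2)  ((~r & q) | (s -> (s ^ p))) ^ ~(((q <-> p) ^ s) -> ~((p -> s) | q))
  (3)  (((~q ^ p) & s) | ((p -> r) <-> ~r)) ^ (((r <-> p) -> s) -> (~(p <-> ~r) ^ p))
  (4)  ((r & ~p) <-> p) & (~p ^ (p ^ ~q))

2

(1): at (0,0,0,0) it gives 1, but g = 0 — eliminated.
(3): at (0,0,0,1) it gives 0, but g = 1 — eliminated.
(4): at (0,0,0,1) it gives 0, but g = 1 — eliminated.
(2) is the remaining candidate, and it agrees with g on all 16 inputs.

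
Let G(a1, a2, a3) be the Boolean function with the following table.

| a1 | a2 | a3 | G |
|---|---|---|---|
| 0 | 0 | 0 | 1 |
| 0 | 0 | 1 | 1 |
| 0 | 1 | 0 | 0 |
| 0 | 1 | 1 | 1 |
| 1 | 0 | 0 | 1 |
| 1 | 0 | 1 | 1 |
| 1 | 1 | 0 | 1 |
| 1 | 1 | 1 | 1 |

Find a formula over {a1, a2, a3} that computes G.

Only row (0,1,0) gives 0. So G is 1 everywhere except there — the complement of the minterm ¬a1·a2·¬a3.

G(a1, a2, a3) = NOT ((NOT a1 AND a2) AND NOT a3)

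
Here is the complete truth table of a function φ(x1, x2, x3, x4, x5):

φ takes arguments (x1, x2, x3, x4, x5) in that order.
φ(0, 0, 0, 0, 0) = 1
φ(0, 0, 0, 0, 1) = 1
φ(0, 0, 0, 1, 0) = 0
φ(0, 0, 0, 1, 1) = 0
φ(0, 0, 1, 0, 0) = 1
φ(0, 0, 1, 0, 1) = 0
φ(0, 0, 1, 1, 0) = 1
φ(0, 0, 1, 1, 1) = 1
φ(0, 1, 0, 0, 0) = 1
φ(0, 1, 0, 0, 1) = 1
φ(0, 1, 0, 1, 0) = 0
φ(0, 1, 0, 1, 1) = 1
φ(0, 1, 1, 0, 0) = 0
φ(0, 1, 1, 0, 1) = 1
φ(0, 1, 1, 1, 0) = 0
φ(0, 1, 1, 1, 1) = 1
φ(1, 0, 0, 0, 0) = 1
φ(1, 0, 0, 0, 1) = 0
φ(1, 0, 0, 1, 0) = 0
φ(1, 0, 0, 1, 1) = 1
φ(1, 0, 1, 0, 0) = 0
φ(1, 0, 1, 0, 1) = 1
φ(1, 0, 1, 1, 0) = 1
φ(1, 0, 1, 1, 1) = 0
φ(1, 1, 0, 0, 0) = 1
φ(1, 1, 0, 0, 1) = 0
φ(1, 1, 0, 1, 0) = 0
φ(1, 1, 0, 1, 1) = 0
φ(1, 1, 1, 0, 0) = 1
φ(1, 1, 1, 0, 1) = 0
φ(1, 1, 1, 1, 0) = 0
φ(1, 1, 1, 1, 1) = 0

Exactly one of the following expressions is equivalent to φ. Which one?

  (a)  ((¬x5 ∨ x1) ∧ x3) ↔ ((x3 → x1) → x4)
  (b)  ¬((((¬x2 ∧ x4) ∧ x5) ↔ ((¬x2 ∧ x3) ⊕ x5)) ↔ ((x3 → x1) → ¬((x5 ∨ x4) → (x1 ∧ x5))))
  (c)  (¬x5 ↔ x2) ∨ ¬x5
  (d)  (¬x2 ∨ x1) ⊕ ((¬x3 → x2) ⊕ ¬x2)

b

(a) disagrees with φ on (0,0,1,1,1) (formula → 0, table → 1); rule it out.
(c) disagrees with φ on (0,0,0,1,0) (formula → 1, table → 0); rule it out.
(d) disagrees with φ on (0,0,0,0,0) (formula → 0, table → 1); rule it out.
Only (b) survives; checking it on all 32 rows confirms it matches φ.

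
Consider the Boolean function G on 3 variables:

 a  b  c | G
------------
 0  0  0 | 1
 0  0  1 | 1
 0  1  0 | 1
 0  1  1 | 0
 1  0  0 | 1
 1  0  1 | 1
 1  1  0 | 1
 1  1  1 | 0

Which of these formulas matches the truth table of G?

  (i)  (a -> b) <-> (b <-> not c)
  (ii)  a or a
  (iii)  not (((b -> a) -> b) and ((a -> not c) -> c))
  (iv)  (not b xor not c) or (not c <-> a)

iii

(i): at (0,0,0) it gives 0, but G = 1 — eliminated.
(ii): at (0,0,0) it gives 0, but G = 1 — eliminated.
(iv): at (0,0,0) it gives 0, but G = 1 — eliminated.
Only (iii) survives; checking it on all 8 rows confirms it matches G.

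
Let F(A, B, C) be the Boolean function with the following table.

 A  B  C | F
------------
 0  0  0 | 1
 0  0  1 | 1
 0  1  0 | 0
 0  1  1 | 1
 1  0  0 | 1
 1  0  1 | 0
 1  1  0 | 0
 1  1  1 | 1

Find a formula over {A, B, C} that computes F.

The 0-rows are (0,1,0), (1,0,1), (1,1,0). Take each as a conjunction (¬A·B·¬C, A·¬B·C, A·B·¬C), form their disjunction, and complement — that gives a formula that is 1 everywhere F is.

F(A, B, C) = not ((((not A and B) and not C) or ((A and not B) and C)) or ((A and B) and not C))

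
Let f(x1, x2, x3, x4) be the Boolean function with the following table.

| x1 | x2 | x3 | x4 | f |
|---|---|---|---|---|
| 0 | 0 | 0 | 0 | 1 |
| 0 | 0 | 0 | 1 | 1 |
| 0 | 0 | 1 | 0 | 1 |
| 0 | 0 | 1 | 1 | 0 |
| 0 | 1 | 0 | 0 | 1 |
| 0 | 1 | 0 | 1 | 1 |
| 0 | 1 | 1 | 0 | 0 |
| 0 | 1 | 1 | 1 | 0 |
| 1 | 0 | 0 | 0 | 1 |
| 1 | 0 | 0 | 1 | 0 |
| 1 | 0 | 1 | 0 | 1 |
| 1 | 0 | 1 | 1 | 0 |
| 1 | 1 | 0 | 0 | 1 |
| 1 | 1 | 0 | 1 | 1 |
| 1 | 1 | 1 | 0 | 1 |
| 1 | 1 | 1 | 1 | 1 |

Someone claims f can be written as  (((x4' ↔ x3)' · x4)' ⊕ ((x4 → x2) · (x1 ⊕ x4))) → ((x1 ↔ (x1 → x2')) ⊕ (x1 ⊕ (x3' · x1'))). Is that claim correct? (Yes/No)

Evaluate (((x4' ↔ x3)' · x4)' ⊕ ((x4 → x2) · (x1 ⊕ x4))) → ((x1 ↔ (x1 → x2')) ⊕ (x1 ⊕ (x3' · x1'))) on each row and compare to f:
  x1=0, x2=0, x3=0, x4=0: formula gives 1, f = 1 ✓
  x1=0, x2=0, x3=0, x4=1: formula gives 1, f = 1 ✓
  x1=0, x2=0, x3=1, x4=0: formula gives 0, but f = 1 ✗
A single disagreement suffices: at (0,0,1,0) they differ, so the formula does not compute f.

No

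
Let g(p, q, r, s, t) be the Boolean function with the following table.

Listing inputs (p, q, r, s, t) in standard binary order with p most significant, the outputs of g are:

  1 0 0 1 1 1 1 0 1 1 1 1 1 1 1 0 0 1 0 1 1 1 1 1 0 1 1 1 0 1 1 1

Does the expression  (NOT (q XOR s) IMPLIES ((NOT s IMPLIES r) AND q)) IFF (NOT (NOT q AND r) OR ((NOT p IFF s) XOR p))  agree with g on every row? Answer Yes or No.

No

Check the formula against g row by row:
  p=0, q=0, r=0, s=0, t=0: formula gives 0, but g = 1 ✗
A single disagreement suffices: at (0,0,0,0,0) they differ, so the formula does not compute g.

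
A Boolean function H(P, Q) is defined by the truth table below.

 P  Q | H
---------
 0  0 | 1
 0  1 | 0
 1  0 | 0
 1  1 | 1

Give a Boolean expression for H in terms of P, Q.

The output is 1 exactly when an even number of inputs are 1 — the complement of 2-way XOR.

H(P, Q) = ¬(P ⊕ Q)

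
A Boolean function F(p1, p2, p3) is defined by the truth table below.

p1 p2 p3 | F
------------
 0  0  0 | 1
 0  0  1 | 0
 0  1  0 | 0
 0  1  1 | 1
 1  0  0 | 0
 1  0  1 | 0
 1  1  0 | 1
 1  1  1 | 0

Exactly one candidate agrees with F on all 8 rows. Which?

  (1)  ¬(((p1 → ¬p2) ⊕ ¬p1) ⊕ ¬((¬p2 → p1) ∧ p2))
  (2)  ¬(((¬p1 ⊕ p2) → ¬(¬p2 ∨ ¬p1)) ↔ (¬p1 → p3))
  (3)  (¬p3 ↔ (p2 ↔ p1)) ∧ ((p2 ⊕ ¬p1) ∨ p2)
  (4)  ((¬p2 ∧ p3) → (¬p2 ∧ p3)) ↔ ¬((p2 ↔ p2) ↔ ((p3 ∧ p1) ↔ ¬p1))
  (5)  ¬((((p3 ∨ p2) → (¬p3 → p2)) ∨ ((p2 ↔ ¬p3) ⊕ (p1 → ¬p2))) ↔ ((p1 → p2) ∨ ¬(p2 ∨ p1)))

3

(1) disagrees with F on (0,0,0) (formula → 0, table → 1); rule it out.
(2) disagrees with F on (0,0,0) (formula → 0, table → 1); rule it out.
(4) disagrees with F on (0,0,1) (formula → 1, table → 0); rule it out.
(5) disagrees with F on (0,0,0) (formula → 0, table → 1); rule it out.
(3) is the remaining candidate, and it agrees with F on all 8 inputs.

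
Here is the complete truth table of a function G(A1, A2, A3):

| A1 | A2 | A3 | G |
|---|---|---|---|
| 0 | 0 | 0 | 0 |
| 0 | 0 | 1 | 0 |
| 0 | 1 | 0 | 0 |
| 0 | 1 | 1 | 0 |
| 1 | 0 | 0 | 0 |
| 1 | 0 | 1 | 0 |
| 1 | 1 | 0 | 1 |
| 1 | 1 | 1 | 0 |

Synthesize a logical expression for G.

G(A1, A2, A3) = (A1 AND A2) AND NOT A3

Only row (1,1,0) gives 1. That row's minterm A1·A2·¬A3 is G directly.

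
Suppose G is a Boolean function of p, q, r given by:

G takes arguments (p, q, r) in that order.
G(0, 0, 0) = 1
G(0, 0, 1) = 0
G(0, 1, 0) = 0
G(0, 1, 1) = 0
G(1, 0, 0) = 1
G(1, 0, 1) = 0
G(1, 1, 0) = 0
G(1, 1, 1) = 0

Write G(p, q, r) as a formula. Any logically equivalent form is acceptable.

G=1 on 2 inputs: (0,0,0), (1,0,0). Reading each as a conjunction of literals (¬p·¬q·¬r, p·¬q·¬r) and taking the OR gives the canonical DNF.

G(p, q, r) = ((NOT p AND NOT q) AND NOT r) OR ((p AND NOT q) AND NOT r)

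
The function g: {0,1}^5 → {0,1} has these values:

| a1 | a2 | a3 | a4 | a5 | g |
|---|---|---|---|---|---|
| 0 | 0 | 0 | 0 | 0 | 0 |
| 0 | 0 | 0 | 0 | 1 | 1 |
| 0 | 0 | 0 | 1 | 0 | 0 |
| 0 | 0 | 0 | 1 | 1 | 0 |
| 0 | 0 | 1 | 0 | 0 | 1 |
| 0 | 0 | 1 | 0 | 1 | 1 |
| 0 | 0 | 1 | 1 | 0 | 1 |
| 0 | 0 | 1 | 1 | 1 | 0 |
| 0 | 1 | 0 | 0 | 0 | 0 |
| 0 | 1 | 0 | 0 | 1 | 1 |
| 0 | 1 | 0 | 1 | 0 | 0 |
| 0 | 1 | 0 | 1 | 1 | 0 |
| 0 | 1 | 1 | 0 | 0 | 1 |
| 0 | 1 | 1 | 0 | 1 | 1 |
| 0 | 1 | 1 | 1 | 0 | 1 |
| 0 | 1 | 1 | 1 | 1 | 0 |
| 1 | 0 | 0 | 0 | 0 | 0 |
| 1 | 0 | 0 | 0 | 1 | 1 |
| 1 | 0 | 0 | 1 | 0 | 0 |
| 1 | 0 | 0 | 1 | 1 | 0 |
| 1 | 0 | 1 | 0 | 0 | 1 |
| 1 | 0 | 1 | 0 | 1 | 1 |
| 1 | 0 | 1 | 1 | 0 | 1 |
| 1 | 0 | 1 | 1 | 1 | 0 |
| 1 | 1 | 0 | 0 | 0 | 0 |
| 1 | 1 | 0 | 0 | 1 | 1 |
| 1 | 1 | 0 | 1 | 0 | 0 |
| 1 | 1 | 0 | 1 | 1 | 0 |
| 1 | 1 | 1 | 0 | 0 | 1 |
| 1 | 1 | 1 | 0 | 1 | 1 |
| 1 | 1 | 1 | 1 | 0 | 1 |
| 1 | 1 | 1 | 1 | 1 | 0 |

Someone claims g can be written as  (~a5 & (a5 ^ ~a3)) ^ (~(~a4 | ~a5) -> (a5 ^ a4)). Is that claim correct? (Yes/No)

Yes

Check the formula against g row by row:
  a1=0, a2=0, a3=0, a4=0, a5=0: formula gives 0, g = 0 ✓
  a1=0, a2=0, a3=0, a4=0, a5=1: formula gives 1, g = 1 ✓
  a1=0, a2=0, a3=0, a4=1, a5=0: formula gives 0, g = 0 ✓
  a1=0, a2=0, a3=0, a4=1, a5=1: formula gives 0, g = 0 ✓
  … (the remaining 28 rows also agree.)
All 32 rows match — the expression computes g exactly.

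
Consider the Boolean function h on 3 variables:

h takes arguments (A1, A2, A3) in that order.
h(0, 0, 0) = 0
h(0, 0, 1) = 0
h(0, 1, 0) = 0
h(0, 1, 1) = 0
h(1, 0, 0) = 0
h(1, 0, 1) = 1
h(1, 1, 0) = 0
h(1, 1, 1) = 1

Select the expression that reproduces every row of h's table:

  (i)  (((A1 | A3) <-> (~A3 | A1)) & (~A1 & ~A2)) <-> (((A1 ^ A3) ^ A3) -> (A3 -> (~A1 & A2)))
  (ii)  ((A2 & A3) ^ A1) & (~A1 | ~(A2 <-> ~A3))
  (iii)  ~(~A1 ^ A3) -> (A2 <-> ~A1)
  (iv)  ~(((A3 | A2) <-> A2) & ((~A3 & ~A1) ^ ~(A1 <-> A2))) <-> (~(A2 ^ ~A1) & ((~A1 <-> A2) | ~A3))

(ii) fails at (0,1,1): the formula yields 1, h is 0.
(iii) fails at (0,0,0): the formula yields 1, h is 0.
(iv) fails at (0,0,0): the formula yields 1, h is 0.
(i) is the remaining candidate, and it agrees with h on all 8 inputs.

i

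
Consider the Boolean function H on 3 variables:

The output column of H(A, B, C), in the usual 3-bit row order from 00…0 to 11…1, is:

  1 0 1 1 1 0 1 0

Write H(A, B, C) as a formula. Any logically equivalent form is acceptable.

H is 0 on only 3 rows — (0,0,1), (1,0,1), (1,1,1). Writing each as a minterm (¬A·¬B·C, A·¬B·C, A·B·C) and OR-ing them characterizes exactly where H=0, so H is the negation of that disjunction.

H(A, B, C) = ¬((((¬A ∧ ¬B) ∧ C) ∨ ((A ∧ ¬B) ∧ C)) ∨ ((A ∧ B) ∧ C))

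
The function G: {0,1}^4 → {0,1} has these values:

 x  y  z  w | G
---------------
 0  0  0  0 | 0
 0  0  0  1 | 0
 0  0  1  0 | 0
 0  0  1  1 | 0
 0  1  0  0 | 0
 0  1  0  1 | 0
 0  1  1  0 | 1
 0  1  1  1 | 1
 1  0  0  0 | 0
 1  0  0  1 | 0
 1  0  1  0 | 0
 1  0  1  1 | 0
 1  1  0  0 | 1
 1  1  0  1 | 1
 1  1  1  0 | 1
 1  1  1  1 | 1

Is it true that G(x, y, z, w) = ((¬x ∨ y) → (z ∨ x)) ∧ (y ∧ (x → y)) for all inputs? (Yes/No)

Check the formula against G row by row:
  x=0, y=0, z=0, w=0: formula gives 0, G = 0 ✓
  x=0, y=0, z=0, w=1: formula gives 0, G = 0 ✓
  x=0, y=0, z=1, w=0: formula gives 0, G = 0 ✓
  x=0, y=0, z=1, w=1: formula gives 0, G = 0 ✓
  … (the remaining 12 rows also agree.)
Every row agrees, so the formula is equivalent.

Yes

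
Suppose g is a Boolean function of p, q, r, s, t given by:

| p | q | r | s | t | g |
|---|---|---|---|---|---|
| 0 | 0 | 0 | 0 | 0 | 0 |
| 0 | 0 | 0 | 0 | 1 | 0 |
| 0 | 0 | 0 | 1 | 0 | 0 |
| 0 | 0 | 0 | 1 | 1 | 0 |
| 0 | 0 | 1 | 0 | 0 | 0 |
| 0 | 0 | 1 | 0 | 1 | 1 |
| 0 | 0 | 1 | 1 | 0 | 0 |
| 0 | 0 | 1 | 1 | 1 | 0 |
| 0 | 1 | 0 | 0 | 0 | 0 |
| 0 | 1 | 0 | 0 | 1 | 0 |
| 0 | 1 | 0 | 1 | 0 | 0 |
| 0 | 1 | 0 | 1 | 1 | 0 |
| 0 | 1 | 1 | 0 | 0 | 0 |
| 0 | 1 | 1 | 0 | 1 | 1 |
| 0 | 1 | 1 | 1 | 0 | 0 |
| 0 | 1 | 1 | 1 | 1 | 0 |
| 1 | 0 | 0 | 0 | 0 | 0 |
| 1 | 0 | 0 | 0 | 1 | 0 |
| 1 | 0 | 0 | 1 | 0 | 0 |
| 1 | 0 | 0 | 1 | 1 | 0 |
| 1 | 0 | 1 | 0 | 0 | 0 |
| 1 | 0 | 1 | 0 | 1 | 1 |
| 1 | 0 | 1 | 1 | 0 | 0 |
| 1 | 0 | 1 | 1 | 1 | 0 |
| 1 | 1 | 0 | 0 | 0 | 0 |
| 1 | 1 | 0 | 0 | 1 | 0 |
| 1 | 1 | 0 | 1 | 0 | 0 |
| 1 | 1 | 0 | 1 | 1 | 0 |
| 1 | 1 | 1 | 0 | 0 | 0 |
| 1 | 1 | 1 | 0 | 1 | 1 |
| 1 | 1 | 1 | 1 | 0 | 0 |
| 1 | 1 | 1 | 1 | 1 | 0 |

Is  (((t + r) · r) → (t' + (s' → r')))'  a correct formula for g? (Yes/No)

Yes

Test each input against both g and the formula:
  p=0, q=0, r=0, s=0, t=0: formula gives 0, g = 0 ✓
  p=0, q=0, r=0, s=0, t=1: formula gives 0, g = 0 ✓
  p=0, q=0, r=0, s=1, t=0: formula gives 0, g = 0 ✓
  p=0, q=0, r=0, s=1, t=1: formula gives 0, g = 0 ✓
  … (the remaining 28 rows also agree.)
No disagreement on any input; they are logically equivalent.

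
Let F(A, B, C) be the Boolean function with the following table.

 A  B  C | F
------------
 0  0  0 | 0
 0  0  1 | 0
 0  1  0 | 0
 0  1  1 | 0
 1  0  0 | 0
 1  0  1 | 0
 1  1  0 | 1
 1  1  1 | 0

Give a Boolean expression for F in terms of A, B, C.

F(A, B, C) = (A AND B) AND NOT C

F is 1 on exactly one input, (1,1,0), whose minterm is A·B·¬C. So F is just that conjunction.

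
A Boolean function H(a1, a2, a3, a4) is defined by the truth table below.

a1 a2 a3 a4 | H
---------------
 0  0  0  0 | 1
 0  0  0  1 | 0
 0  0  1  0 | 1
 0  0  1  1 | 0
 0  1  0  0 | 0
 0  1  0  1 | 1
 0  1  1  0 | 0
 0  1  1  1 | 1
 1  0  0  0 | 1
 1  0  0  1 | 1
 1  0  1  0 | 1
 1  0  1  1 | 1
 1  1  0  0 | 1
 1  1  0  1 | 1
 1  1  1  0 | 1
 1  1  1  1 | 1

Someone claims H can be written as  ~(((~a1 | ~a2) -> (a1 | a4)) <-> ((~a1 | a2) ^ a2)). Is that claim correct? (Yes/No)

Check the formula against H row by row:
  a1=0, a2=0, a3=0, a4=0: formula gives 1, H = 1 ✓
  a1=0, a2=0, a3=0, a4=1: formula gives 0, H = 0 ✓
  a1=0, a2=0, a3=1, a4=0: formula gives 1, H = 1 ✓
  a1=0, a2=0, a3=1, a4=1: formula gives 0, H = 0 ✓
  …and likewise for the remaining 12 rows.
Every row agrees, so the formula is equivalent.

Yes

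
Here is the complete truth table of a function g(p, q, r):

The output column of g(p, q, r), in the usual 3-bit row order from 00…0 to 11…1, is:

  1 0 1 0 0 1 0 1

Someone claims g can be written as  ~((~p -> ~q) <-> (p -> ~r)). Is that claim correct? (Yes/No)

No

Evaluate ~((~p -> ~q) <-> (p -> ~r)) on each row and compare to g:
  p=0, q=0, r=0: formula gives 0, but g = 1 ✗
Since they disagree at (0,0,0), the expression is not a correct formula for g.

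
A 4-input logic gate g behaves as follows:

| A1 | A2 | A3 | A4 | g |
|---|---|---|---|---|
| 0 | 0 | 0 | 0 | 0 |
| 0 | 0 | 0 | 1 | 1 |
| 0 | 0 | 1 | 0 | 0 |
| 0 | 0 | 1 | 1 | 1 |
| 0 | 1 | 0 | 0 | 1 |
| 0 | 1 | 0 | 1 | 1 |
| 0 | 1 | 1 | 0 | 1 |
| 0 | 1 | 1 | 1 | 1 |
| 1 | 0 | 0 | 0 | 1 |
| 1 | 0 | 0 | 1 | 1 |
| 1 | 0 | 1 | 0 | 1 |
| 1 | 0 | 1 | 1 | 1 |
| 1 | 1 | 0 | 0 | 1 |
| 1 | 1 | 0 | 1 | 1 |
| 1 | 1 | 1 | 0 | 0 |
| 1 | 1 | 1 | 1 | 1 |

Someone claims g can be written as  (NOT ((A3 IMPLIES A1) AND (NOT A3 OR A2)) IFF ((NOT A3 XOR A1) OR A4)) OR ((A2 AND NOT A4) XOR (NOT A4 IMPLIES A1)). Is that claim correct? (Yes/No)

Evaluate (NOT ((A3 IMPLIES A1) AND (NOT A3 OR A2)) IFF ((NOT A3 XOR A1) OR A4)) OR ((A2 AND NOT A4) XOR (NOT A4 IMPLIES A1)) on each row and compare to g:
  A1=0, A2=0, A3=0, A4=0: formula gives 0, g = 0 ✓
  A1=0, A2=0, A3=0, A4=1: formula gives 1, g = 1 ✓
  A1=0, A2=0, A3=1, A4=0: formula gives 0, g = 0 ✓
  A1=0, A2=0, A3=1, A4=1: formula gives 1, g = 1 ✓
  …and likewise for the remaining 12 rows.
Every row agrees, so the formula is equivalent.

Yes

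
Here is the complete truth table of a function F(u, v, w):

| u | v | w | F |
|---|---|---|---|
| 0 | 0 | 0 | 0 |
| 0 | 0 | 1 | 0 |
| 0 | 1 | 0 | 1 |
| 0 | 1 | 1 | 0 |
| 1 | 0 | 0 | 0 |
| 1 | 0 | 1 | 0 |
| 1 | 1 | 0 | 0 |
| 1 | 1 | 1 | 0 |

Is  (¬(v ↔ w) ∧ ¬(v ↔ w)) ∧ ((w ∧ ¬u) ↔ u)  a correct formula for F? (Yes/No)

Check the formula against F row by row:
  u=0, v=0, w=0: formula gives 0, F = 0 ✓
  u=0, v=0, w=1: formula gives 0, F = 0 ✓
  u=0, v=1, w=0: formula gives 1, F = 1 ✓
  u=0, v=1, w=1: formula gives 0, F = 0 ✓
  u=1, v=0, w=0: formula gives 0, F = 0 ✓
  … (the remaining 3 rows also agree.)
All 8 rows match — the expression computes F exactly.

Yes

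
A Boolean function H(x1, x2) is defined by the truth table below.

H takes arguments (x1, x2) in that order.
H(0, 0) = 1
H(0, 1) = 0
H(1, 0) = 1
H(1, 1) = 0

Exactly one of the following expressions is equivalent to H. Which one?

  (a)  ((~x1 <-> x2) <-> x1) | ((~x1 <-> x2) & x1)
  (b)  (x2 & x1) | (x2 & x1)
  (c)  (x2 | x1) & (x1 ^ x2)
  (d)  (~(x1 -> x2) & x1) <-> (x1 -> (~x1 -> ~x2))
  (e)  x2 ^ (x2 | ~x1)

(b) disagrees with H on (0,0) (formula → 0, table → 1); rule it out.
(c) disagrees with H on (0,0) (formula → 0, table → 1); rule it out.
(d) disagrees with H on (0,0) (formula → 0, table → 1); rule it out.
(e) disagrees with H on (1,0) (formula → 0, table → 1); rule it out.
Only (a) survives; checking it on all 4 rows confirms it matches H.

a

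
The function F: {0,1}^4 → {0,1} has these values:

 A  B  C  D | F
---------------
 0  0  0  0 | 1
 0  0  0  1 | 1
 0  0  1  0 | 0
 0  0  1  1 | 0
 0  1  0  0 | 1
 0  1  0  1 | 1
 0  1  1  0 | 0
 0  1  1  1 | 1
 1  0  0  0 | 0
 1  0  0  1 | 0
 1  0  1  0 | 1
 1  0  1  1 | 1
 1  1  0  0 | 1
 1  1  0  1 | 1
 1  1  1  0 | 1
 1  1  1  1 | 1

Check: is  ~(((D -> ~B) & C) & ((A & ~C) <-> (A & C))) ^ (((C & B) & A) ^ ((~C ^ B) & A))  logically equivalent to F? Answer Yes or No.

Test each input against both F and the formula:
  A=0, B=0, C=0, D=0: formula gives 1, F = 1 ✓
  A=0, B=0, C=0, D=1: formula gives 1, F = 1 ✓
  A=0, B=0, C=1, D=0: formula gives 0, F = 0 ✓
  A=0, B=0, C=1, D=1: formula gives 0, F = 0 ✓
  …and likewise for the remaining 12 rows.
Every row agrees, so the formula is equivalent.

Yes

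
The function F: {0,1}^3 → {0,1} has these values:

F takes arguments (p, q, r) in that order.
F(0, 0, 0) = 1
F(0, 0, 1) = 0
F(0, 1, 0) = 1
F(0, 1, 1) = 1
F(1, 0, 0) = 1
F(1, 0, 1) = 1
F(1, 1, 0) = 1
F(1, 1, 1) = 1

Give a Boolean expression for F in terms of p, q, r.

F(p, q, r) = NOT ((NOT p AND NOT q) AND r)

F is 0 on exactly one input, (0,0,1), whose minterm is ¬p·¬q·r. So F is the negation of that single conjunction.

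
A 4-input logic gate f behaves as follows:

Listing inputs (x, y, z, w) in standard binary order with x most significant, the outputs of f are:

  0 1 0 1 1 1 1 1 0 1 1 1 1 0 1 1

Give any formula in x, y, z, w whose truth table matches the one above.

f(x, y, z, w) = ~((((((~x & ~y) & ~z) & ~w) | (((~x & ~y) & z) & ~w)) | (((x & ~y) & ~z) & ~w)) | (((x & y) & ~z) & w))

f is 0 on only 4 rows — (0,0,0,0), (0,0,1,0), (1,0,0,0), (1,1,0,1). Writing each as a minterm (¬x·¬y·¬z·¬w, ¬x·¬y·z·¬w, x·¬y·¬z·¬w, x·y·¬z·w) and OR-ing them characterizes exactly where f=0, so f is the negation of that disjunction.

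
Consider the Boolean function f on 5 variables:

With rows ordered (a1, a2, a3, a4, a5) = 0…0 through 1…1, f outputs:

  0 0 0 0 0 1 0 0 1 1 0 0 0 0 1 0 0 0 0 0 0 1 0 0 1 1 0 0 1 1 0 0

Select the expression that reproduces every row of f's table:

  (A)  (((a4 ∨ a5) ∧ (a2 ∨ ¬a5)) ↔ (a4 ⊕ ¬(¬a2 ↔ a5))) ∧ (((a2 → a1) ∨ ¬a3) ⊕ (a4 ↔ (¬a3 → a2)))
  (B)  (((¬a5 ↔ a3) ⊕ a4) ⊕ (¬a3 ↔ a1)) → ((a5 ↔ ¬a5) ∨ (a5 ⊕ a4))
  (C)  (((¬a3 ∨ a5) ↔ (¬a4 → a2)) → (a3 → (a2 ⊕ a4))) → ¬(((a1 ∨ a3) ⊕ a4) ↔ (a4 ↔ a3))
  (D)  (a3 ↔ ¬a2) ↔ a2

(B): at (0,0,0,0,0) it gives 1, but f = 0 — eliminated.
(C): at (0,0,0,0,0) it gives 1, but f = 0 — eliminated.
(D): at (0,0,0,0,0) it gives 1, but f = 0 — eliminated.
That leaves (A). Evaluating it on every row reproduces the table of f exactly.

A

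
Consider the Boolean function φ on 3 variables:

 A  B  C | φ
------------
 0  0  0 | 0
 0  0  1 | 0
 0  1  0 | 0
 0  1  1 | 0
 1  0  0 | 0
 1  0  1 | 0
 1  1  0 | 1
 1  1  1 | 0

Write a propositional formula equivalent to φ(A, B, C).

φ is 1 on exactly one input, (1,1,0), whose minterm is A·B·¬C. So φ is just that conjunction.

φ(A, B, C) = (A & B) & ~C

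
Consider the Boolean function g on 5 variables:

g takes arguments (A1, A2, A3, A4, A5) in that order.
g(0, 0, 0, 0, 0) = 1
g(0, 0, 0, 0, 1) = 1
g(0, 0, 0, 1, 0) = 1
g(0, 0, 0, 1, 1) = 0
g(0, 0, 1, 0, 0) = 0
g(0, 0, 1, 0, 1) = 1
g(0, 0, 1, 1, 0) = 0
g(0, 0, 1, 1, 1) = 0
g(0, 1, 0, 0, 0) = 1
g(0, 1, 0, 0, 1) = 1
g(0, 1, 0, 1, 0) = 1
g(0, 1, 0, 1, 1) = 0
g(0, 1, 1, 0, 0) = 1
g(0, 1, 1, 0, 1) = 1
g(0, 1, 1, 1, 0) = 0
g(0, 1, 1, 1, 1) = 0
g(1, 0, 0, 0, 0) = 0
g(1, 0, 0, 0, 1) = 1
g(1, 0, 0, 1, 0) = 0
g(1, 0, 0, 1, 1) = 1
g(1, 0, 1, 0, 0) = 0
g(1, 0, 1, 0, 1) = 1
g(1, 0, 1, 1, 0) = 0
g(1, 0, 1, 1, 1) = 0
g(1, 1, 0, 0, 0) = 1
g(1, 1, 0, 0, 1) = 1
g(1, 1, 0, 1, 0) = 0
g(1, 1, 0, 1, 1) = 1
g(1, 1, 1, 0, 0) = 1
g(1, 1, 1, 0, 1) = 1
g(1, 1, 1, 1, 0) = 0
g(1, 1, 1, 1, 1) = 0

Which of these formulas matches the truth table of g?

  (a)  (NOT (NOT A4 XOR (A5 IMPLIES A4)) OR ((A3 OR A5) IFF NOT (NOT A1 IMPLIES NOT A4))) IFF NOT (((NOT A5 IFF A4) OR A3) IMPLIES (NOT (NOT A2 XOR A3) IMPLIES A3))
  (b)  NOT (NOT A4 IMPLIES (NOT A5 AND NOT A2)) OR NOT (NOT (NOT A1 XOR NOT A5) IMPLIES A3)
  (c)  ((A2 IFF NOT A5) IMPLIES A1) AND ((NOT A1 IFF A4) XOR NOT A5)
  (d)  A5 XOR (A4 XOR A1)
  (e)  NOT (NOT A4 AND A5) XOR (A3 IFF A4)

b

(a) disagrees with g on (0,0,0,0,0) (formula → 0, table → 1); rule it out.
(c) disagrees with g on (0,0,0,0,1) (formula → 0, table → 1); rule it out.
(d) disagrees with g on (0,0,0,0,0) (formula → 0, table → 1); rule it out.
(e) disagrees with g on (0,0,0,0,0) (formula → 0, table → 1); rule it out.
Only (b) survives; checking it on all 32 rows confirms it matches g.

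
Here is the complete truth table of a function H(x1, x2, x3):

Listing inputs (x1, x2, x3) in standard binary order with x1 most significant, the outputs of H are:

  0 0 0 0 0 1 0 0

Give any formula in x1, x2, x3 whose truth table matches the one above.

H(x1, x2, x3) = (x1 · x2') · x3

H is 1 on exactly one input, (1,0,1), whose minterm is x1·¬x2·x3. So H is just that conjunction.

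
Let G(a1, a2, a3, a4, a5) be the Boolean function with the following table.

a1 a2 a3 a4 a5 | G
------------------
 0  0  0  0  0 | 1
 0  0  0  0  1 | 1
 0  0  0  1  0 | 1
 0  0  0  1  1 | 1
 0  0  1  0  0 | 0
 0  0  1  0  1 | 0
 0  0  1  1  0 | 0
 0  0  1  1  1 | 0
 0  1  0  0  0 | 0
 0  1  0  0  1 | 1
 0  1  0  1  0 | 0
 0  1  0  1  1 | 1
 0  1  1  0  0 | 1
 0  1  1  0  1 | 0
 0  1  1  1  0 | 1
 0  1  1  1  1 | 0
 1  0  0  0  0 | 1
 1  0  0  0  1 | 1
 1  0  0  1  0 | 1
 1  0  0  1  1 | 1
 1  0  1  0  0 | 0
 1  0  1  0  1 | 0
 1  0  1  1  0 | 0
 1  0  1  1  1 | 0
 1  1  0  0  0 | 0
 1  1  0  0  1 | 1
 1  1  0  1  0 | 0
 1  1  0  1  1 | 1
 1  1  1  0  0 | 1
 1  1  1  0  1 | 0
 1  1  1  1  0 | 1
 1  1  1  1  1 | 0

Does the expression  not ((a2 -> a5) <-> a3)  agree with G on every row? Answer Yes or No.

Check the formula against G row by row:
  a1=0, a2=0, a3=0, a4=0, a5=0: formula gives 1, G = 1 ✓
  a1=0, a2=0, a3=0, a4=0, a5=1: formula gives 1, G = 1 ✓
  a1=0, a2=0, a3=0, a4=1, a5=0: formula gives 1, G = 1 ✓
  a1=0, a2=0, a3=0, a4=1, a5=1: formula gives 1, G = 1 ✓
  … (the remaining 28 rows also agree.)
Every row agrees, so the formula is equivalent.

Yes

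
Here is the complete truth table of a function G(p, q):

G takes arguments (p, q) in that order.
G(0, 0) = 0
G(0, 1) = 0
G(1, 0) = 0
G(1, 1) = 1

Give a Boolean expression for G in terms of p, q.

G(p, q) = p and q

The output is 1 only when every input is 1 — the AND of all inputs.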